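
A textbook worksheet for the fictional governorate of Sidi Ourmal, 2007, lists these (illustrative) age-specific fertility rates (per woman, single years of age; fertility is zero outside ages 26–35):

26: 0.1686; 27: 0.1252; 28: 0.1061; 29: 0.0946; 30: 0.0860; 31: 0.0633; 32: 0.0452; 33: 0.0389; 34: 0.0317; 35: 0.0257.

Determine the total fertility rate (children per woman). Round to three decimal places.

0.785

Sum of ASFRs = 0.1686 + 0.1252 + 0.1061 + 0.0946 + 0.0860 + 0.0633 + 0.0452 + 0.0389 + 0.0317 + 0.0257 = 0.7853
TFR = 0.7853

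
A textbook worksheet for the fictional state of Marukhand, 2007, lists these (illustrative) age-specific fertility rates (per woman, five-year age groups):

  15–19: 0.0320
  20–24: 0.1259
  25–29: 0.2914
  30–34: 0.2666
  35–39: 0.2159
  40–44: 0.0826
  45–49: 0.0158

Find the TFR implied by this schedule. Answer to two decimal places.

5.15

Sum of ASFRs = 0.0320 + 0.1259 + 0.2914 + 0.2666 + 0.2159 + 0.0826 + 0.0158 = 1.0302
TFR = 5 × 1.0302 = 5.151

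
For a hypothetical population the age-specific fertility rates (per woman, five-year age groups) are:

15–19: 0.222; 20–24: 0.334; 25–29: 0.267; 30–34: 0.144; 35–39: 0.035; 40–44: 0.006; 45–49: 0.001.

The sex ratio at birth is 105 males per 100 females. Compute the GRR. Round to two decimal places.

2.46

Proportion female at birth = 100 / (100 + 105) = 0.48780.
Sum of ASFRs = 0.222 + 0.334 + 0.267 + 0.144 + 0.035 + 0.006 + 0.001 = 1.009
TFR = 5 × 1.009 = 5.045
GRR = 0.48780 × 5.045 = 2.46095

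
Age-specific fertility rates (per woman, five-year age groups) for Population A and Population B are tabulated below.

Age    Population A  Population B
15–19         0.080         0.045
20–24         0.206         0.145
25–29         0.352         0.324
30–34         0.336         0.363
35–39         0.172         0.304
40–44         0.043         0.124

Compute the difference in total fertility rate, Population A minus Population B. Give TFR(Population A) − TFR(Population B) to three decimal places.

Population A:
  Sum of ASFRs = 0.080 + 0.206 + 0.352 + 0.336 + 0.172 + 0.043 = 1.189
  TFR = 5 × 1.189 = 5.945
Population B:
  Sum of ASFRs = 0.045 + 0.145 + 0.324 + 0.363 + 0.304 + 0.124 = 1.305
  TFR = 5 × 1.305 = 6.525
Difference = 5.945 − 6.525 = -0.58

-0.580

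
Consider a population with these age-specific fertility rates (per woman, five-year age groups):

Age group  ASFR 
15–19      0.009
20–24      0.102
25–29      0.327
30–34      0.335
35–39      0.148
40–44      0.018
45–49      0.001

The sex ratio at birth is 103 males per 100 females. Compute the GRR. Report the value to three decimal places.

2.315

Proportion female at birth = 100 / (100 + 103) = 0.49261.
Sum of ASFRs = 0.009 + 0.102 + 0.327 + 0.335 + 0.148 + 0.018 + 0.001 = 0.940
TFR = 5 × 0.940 = 4.7
GRR = 0.49261 × 4.7 = 2.31527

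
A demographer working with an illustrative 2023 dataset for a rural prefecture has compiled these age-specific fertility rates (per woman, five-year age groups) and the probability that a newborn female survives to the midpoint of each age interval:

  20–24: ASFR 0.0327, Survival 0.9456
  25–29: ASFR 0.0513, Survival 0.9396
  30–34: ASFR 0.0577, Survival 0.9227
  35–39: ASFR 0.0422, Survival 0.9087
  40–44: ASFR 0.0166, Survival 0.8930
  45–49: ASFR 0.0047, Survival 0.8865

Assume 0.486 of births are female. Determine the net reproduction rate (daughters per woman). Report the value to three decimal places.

0.461

Proportion female at birth = 0.486.
Each age group contributes 5 × ASFR × survival:
  20–24: 5 × 0.0327 × 0.9456 = 0.15461
  25–29: 5 × 0.0513 × 0.9396 = 0.24101
  30–34: 5 × 0.0577 × 0.9227 = 0.26620
  35–39: 5 × 0.0422 × 0.9087 = 0.19174
  40–44: 5 × 0.0166 × 0.8930 = 0.07412
  45–49: 5 × 0.0047 × 0.8865 = 0.02083
Sum = 0.94851
NRR = 0.486 × 0.94851 = 0.46098
With NRR below 1 the population is below replacement fertility.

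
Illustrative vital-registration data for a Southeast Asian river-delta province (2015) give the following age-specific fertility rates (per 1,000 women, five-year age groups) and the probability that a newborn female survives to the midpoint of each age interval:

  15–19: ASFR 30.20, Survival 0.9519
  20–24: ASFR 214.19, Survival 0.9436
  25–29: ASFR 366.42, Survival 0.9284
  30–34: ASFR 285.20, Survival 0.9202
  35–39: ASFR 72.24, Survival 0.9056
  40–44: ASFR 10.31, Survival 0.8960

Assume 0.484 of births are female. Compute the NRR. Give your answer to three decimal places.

Proportion female at birth = 0.484.
Each age group contributes 5 × ASFR × survival:
  15–19: 5 × 30.20/1000 × 0.9519 = 0.14374
  20–24: 5 × 214.19/1000 × 0.9436 = 1.01055
  25–29: 5 × 366.42/1000 × 0.9284 = 1.70092
  30–34: 5 × 285.20/1000 × 0.9202 = 1.31221
  35–39: 5 × 72.24/1000 × 0.9056 = 0.32710
  40–44: 5 × 10.31/1000 × 0.8960 = 0.04619
Sum = 4.54071
NRR = 0.484 × 4.54071 = 2.19770
NRR > 1, so each generation more than replaces itself.

2.198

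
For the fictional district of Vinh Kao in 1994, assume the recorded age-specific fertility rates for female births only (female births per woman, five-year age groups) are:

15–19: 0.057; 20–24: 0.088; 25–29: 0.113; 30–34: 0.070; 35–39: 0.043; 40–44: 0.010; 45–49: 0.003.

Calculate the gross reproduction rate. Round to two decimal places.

1.92

Sum of female ASFRs = 0.057 + 0.088 + 0.113 + 0.070 + 0.043 + 0.010 + 0.003 = 0.384
GRR = 5 × 0.384 = 1.92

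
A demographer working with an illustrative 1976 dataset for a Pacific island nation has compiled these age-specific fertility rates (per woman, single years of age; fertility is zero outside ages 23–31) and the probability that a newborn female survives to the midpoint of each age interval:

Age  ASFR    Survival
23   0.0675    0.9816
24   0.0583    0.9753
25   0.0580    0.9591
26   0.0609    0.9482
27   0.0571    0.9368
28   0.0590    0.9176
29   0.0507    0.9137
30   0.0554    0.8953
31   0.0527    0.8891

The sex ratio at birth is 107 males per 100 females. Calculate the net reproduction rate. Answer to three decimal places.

0.235

Proportion female at birth = 100 / (100 + 107) = 0.48309.
Per-age-group product (1 × ASFR × survival probability):
  23: 1 × 0.0675 × 0.9816 = 0.06626
  24: 1 × 0.0583 × 0.9753 = 0.05686
  25: 1 × 0.0580 × 0.9591 = 0.05563
  26: 1 × 0.0609 × 0.9482 = 0.05775
  27: 1 × 0.0571 × 0.9368 = 0.05349
  28: 1 × 0.0590 × 0.9176 = 0.05414
  29: 1 × 0.0507 × 0.9137 = 0.04632
  30: 1 × 0.0554 × 0.8953 = 0.04960
  31: 1 × 0.0527 × 0.8891 = 0.04686
Sum = 0.48691
NRR = 0.48309 × 0.48691 = 0.23522
With NRR below 1 the population is below replacement fertility.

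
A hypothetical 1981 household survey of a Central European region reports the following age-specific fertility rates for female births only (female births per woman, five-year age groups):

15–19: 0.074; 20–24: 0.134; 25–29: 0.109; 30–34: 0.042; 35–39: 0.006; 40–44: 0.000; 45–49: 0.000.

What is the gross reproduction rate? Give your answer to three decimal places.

Sum of female ASFRs = 0.074 + 0.134 + 0.109 + 0.042 + 0.006 + 0.000 + 0.000 = 0.365
GRR = 5 × 0.365 = 1.825

1.825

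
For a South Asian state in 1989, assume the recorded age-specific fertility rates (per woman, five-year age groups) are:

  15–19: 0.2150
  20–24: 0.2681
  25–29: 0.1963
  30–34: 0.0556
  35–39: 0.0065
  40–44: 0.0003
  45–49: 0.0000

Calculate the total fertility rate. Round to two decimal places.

Sum of ASFRs = 0.2150 + 0.2681 + 0.1963 + 0.0556 + 0.0065 + 0.0003 + 0.0000 = 0.7418
TFR = 5 × 0.7418 = 3.709

3.71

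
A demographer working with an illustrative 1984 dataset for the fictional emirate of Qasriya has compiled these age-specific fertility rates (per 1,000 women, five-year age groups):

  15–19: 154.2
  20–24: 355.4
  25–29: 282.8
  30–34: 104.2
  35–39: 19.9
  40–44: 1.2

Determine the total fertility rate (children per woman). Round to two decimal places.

Sum of ASFRs = 154.2 + 355.4 + 282.8 + 104.2 + 19.9 + 1.2 = 917.7
TFR = 5 × 917.7 / 1000 = 4.5885

4.59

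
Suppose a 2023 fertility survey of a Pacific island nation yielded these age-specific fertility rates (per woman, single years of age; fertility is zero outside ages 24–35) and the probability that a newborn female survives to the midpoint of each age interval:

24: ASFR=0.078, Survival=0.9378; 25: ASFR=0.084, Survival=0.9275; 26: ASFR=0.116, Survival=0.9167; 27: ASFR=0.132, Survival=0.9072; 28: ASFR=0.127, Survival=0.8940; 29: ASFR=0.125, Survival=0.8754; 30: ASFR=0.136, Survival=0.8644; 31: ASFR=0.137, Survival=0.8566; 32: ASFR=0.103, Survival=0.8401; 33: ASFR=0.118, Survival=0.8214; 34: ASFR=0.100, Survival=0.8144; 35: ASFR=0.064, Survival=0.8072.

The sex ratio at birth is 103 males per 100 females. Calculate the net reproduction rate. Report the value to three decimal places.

Proportion female at birth = 100 / (100 + 103) = 0.49261.
Per-age-group product (1 × ASFR × survival probability):
  24: 1 × 0.078 × 0.9378 = 0.07315
  25: 1 × 0.084 × 0.9275 = 0.07791
  26: 1 × 0.116 × 0.9167 = 0.10634
  27: 1 × 0.132 × 0.9072 = 0.11975
  28: 1 × 0.127 × 0.8940 = 0.11354
  29: 1 × 0.125 × 0.8754 = 0.10943
  30: 1 × 0.136 × 0.8644 = 0.11756
  31: 1 × 0.137 × 0.8566 = 0.11735
  32: 1 × 0.103 × 0.8401 = 0.08653
  33: 1 × 0.118 × 0.8214 = 0.09693
  34: 1 × 0.100 × 0.8144 = 0.08144
  35: 1 × 0.064 × 0.8072 = 0.05166
Sum = 1.15159
NRR = 0.49261 × 1.15159 = 0.56728
NRR < 1, so the cohort does not fully replace itself.

0.567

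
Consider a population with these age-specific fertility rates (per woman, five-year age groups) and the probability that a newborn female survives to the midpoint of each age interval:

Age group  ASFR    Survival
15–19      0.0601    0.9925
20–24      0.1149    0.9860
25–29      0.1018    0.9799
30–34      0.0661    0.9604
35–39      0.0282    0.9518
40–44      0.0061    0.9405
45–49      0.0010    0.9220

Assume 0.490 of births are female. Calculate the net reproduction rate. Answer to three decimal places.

Proportion female at birth = 0.490.
Survival-weighted fertility by age (5·fₓ·Sₓ):
  15–19: 5 × 0.0601 × 0.9925 = 0.29825
  20–24: 5 × 0.1149 × 0.9860 = 0.56646
  25–29: 5 × 0.1018 × 0.9799 = 0.49877
  30–34: 5 × 0.0661 × 0.9604 = 0.31741
  35–39: 5 × 0.0282 × 0.9518 = 0.13420
  40–44: 5 × 0.0061 × 0.9405 = 0.02869
  45–49: 5 × 0.0010 × 0.9220 = 0.00461
Sum = 1.84839
NRR = 0.490 × 1.84839 = 0.90571
NRR < 1, so the cohort does not fully replace itself.

0.906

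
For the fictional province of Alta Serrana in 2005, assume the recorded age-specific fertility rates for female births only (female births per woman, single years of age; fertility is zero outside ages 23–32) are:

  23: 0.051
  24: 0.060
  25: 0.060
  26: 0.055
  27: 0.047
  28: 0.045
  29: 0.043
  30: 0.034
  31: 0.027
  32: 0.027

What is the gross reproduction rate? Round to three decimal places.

0.449

Sum of female ASFRs = 0.051 + 0.060 + 0.060 + 0.055 + 0.047 + 0.045 + 0.043 + 0.034 + 0.027 + 0.027 = 0.449
GRR = 0.449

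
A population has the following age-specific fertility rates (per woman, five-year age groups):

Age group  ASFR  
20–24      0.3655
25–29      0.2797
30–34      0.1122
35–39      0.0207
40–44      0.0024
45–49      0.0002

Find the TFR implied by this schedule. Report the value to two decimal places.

3.90

Sum of ASFRs = 0.3655 + 0.2797 + 0.1122 + 0.0207 + 0.0024 + 0.0002 = 0.7807
TFR = 5 × 0.7807 = 3.9035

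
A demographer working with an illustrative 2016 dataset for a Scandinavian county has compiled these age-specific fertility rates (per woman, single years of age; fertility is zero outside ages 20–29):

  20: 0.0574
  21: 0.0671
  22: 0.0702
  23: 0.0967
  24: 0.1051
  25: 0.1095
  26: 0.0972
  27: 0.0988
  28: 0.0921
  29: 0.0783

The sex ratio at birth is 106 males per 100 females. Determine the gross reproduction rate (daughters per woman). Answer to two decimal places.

Proportion female at birth = 100 / (100 + 106) = 0.48544.
Sum of ASFRs = 0.0574 + 0.0671 + 0.0702 + 0.0967 + 0.1051 + 0.1095 + 0.0972 + 0.0988 + 0.0921 + 0.0783 = 0.8724
TFR = 0.8724
GRR = 0.48544 × 0.8724 = 0.42350

0.42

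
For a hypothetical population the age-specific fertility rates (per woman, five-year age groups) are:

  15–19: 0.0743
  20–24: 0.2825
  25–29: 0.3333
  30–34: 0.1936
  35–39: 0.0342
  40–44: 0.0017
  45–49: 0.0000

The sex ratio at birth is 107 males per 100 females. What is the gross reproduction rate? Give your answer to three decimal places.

2.221

Proportion female at birth = 100 / (100 + 107) = 0.48309.
Sum of ASFRs = 0.0743 + 0.2825 + 0.3333 + 0.1936 + 0.0342 + 0.0017 + 0.0000 = 0.9196
TFR = 5 × 0.9196 = 4.598
GRR = 0.48309 × 4.598 = 2.22125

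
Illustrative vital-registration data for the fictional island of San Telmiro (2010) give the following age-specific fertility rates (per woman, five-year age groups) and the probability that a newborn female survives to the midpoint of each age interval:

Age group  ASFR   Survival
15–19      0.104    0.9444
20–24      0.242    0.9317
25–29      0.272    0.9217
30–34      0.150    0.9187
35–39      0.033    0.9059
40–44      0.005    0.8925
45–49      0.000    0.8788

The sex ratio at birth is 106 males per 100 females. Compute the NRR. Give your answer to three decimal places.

Proportion female at birth = 100 / (100 + 106) = 0.48544.
Each age group contributes 5 × ASFR × survival:
  15–19: 5 × 0.104 × 0.9444 = 0.49109
  20–24: 5 × 0.242 × 0.9317 = 1.12736
  25–29: 5 × 0.272 × 0.9217 = 1.25351
  30–34: 5 × 0.150 × 0.9187 = 0.68903
  35–39: 5 × 0.033 × 0.9059 = 0.14947
  40–44: 5 × 0.005 × 0.8925 = 0.02231
  45–49: 5 × 0.000 × 0.8788 = 0.00000
Sum = 3.73277
NRR = 0.48544 × 3.73277 = 1.81204
An NRR exceeding 1 indicates intrinsic growth under these rates.

1.812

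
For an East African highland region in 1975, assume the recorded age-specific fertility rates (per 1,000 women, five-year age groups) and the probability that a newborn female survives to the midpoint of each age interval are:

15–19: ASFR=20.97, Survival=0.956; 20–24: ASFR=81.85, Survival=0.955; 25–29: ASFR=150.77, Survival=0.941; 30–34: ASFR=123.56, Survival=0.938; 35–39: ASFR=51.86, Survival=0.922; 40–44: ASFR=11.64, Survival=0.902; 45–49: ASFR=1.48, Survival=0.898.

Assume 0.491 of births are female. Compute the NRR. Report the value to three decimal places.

1.020

Proportion female at birth = 0.491.
Weighting each age-specific rate by interval width and survival:
  15–19: 5 × 20.97/1000 × 0.956 = 0.10024
  20–24: 5 × 81.85/1000 × 0.955 = 0.39083
  25–29: 5 × 150.77/1000 × 0.941 = 0.70937
  30–34: 5 × 123.56/1000 × 0.938 = 0.57950
  35–39: 5 × 51.86/1000 × 0.922 = 0.23907
  40–44: 5 × 11.64/1000 × 0.902 = 0.05250
  45–49: 5 × 1.48/1000 × 0.898 = 0.00665
Sum = 2.07816
NRR = 0.491 × 2.07816 = 1.02038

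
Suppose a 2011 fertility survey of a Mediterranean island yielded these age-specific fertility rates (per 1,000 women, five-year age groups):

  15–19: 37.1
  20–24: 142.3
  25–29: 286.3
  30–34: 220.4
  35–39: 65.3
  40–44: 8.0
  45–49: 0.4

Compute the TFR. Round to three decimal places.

3.799

Sum of ASFRs = 37.1 + 142.3 + 286.3 + 220.4 + 65.3 + 8.0 + 0.4 = 759.8
TFR = 5 × 759.8 / 1000 = 3.799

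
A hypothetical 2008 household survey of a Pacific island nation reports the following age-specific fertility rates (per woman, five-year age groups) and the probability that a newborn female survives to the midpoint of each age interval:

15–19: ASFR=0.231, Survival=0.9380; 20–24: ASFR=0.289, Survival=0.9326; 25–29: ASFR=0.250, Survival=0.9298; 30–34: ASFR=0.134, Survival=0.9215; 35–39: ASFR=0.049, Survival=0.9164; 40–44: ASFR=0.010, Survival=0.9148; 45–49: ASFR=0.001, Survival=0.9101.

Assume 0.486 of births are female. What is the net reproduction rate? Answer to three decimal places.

Proportion female at birth = 0.486.
Per-age-group product (5 × ASFR × survival probability):
  15–19: 5 × 0.231 × 0.9380 = 1.08339
  20–24: 5 × 0.289 × 0.9326 = 1.34761
  25–29: 5 × 0.250 × 0.9298 = 1.16225
  30–34: 5 × 0.134 × 0.9215 = 0.61741
  35–39: 5 × 0.049 × 0.9164 = 0.22452
  40–44: 5 × 0.010 × 0.9148 = 0.04574
  45–49: 5 × 0.001 × 0.9101 = 0.00455
Sum = 4.48547
NRR = 0.486 × 4.48547 = 2.17994
NRR > 1, so each generation more than replaces itself.

2.180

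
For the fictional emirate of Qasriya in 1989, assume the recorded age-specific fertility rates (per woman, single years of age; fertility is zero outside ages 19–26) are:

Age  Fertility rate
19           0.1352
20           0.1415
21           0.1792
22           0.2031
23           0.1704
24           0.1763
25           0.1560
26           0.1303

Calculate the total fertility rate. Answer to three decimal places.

1.292

Sum of ASFRs = 0.1352 + 0.1415 + 0.1792 + 0.2031 + 0.1704 + 0.1763 + 0.1560 + 0.1303 = 1.2920
TFR = 1.292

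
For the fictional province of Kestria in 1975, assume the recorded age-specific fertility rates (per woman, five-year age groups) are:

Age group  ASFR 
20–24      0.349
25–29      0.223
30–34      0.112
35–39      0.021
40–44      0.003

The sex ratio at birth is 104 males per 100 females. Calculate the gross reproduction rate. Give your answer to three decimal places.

Proportion female at birth = 100 / (100 + 104) = 0.49020.
Sum of ASFRs = 0.349 + 0.223 + 0.112 + 0.021 + 0.003 = 0.708
TFR = 5 × 0.708 = 3.54
GRR = 0.49020 × 3.54 = 1.73531

1.735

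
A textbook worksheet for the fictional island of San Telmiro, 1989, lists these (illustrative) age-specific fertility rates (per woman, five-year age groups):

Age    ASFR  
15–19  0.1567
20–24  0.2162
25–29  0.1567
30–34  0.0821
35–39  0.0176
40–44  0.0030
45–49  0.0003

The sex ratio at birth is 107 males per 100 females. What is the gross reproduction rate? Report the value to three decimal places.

1.528

Proportion female at birth = 100 / (100 + 107) = 0.48309.
Sum of ASFRs = 0.1567 + 0.2162 + 0.1567 + 0.0821 + 0.0176 + 0.0030 + 0.0003 = 0.6326
TFR = 5 × 0.6326 = 3.163
GRR = 0.48309 × 3.163 = 1.52801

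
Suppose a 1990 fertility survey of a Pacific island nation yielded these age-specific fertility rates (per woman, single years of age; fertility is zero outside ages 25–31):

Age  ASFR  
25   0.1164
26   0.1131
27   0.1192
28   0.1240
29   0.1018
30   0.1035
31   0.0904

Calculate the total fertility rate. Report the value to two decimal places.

Sum of ASFRs = 0.1164 + 0.1131 + 0.1192 + 0.1240 + 0.1018 + 0.1035 + 0.0904 = 0.7684
TFR = 0.7684

0.77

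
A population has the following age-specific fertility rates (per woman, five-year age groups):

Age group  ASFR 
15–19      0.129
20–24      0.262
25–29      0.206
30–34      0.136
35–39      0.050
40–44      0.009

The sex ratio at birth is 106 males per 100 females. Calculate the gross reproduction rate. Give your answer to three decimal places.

Proportion female at birth = 100 / (100 + 106) = 0.48544.
Sum of ASFRs = 0.129 + 0.262 + 0.206 + 0.136 + 0.050 + 0.009 = 0.792
TFR = 5 × 0.792 = 3.96
GRR = 0.48544 × 3.96 = 1.92234

1.922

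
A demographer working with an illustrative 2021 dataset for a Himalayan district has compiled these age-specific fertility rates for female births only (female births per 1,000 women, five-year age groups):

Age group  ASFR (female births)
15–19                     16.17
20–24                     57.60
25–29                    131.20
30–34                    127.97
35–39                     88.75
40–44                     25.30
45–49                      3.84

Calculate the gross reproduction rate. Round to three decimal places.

2.254

Sum of female ASFRs = 16.17 + 57.60 + 131.20 + 127.97 + 88.75 + 25.30 + 3.84 = 450.83
GRR = 5 × 450.83 / 1000 = 2.25415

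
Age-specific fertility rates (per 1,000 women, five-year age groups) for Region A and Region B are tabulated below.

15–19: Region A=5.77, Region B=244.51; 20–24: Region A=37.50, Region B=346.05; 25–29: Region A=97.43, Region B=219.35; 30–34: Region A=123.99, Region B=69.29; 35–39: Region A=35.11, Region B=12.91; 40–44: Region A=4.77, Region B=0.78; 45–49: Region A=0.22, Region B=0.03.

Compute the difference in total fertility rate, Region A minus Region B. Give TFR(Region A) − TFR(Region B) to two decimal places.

Region A:
  Sum of ASFRs = 5.77 + 37.50 + 97.43 + 123.99 + 35.11 + 4.77 + 0.22 = 304.79
  TFR = 5 × 304.79 / 1000 = 1.52395
Region B:
  Sum of ASFRs = 244.51 + 346.05 + 219.35 + 69.29 + 12.91 + 0.78 + 0.03 = 892.92
  TFR = 5 × 892.92 / 1000 = 4.4646
Difference = 1.52395 − 4.4646 = -2.94065

-2.94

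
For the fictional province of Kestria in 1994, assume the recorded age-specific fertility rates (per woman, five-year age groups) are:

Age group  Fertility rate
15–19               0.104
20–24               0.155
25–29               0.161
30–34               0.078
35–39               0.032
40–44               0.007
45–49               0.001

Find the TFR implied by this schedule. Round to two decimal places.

2.69

Sum of ASFRs = 0.104 + 0.155 + 0.161 + 0.078 + 0.032 + 0.007 + 0.001 = 0.538
TFR = 5 × 0.538 = 2.69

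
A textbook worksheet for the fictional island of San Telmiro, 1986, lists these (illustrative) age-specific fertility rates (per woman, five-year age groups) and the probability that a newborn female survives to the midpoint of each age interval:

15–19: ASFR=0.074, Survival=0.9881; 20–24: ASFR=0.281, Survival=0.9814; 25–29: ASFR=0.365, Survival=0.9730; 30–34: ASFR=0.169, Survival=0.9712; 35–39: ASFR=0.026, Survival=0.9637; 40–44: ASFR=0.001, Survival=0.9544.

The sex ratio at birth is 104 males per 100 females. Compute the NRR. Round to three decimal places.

Proportion female at birth = 100 / (100 + 104) = 0.49020.
Survival-weighted fertility by age (5·fₓ·Sₓ):
  15–19: 5 × 0.074 × 0.9881 = 0.36560
  20–24: 5 × 0.281 × 0.9814 = 1.37887
  25–29: 5 × 0.365 × 0.9730 = 1.77573
  30–34: 5 × 0.169 × 0.9712 = 0.82066
  35–39: 5 × 0.026 × 0.9637 = 0.12528
  40–44: 5 × 0.001 × 0.9544 = 0.00477
Sum = 4.47091
NRR = 0.49020 × 4.47091 = 2.19164

2.192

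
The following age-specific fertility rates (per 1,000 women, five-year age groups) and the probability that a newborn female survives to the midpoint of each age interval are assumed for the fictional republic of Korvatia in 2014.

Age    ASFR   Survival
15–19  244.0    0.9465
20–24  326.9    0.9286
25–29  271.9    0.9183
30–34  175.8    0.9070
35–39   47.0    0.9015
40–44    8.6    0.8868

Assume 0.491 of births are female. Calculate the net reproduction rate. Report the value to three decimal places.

Proportion female at birth = 0.491.
Survival-weighted fertility by age (5·fₓ·Sₓ):
  15–19: 5 × 244.0/1000 × 0.9465 = 1.15473
  20–24: 5 × 326.9/1000 × 0.9286 = 1.51780
  25–29: 5 × 271.9/1000 × 0.9183 = 1.24843
  30–34: 5 × 175.8/1000 × 0.9070 = 0.79725
  35–39: 5 × 47.0/1000 × 0.9015 = 0.21185
  40–44: 5 × 8.6/1000 × 0.8868 = 0.03813
Sum = 4.96819
NRR = 0.491 × 4.96819 = 2.43938

2.439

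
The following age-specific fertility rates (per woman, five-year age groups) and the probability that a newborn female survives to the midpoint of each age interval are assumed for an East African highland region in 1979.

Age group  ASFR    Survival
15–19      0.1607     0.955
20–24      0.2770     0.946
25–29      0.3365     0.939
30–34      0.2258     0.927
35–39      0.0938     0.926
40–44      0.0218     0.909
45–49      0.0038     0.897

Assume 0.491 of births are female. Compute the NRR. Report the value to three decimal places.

Proportion female at birth = 0.491.
Each age group contributes 5 × ASFR × survival:
  15–19: 5 × 0.1607 × 0.955 = 0.76734
  20–24: 5 × 0.2770 × 0.946 = 1.31021
  25–29: 5 × 0.3365 × 0.939 = 1.57987
  30–34: 5 × 0.2258 × 0.927 = 1.04658
  35–39: 5 × 0.0938 × 0.926 = 0.43429
  40–44: 5 × 0.0218 × 0.909 = 0.09908
  45–49: 5 × 0.0038 × 0.897 = 0.01704
Sum = 5.25441
NRR = 0.491 × 5.25441 = 2.57992
NRR > 1, so each generation more than replaces itself.

2.580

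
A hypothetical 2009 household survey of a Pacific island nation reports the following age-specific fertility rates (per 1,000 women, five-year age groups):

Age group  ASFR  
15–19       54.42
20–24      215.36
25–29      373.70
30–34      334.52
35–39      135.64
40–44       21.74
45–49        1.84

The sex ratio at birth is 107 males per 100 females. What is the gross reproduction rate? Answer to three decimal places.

2.747

Proportion female at birth = 100 / (100 + 107) = 0.48309.
Sum of ASFRs = 54.42 + 215.36 + 373.70 + 334.52 + 135.64 + 21.74 + 1.84 = 1137.22
TFR = 5 × 1137.22 / 1000 = 5.6861
GRR = 0.48309 × 5.6861 = 2.74690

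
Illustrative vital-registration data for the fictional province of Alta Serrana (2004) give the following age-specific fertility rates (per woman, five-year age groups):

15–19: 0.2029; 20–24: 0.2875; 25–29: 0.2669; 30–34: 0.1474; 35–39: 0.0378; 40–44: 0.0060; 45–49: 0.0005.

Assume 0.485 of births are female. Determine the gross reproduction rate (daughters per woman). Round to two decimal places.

2.30

Proportion female at birth = 0.485.
Sum of ASFRs = 0.2029 + 0.2875 + 0.2669 + 0.1474 + 0.0378 + 0.0060 + 0.0005 = 0.9490
TFR = 5 × 0.9490 = 4.745
GRR = 0.485 × 4.745 = 2.30133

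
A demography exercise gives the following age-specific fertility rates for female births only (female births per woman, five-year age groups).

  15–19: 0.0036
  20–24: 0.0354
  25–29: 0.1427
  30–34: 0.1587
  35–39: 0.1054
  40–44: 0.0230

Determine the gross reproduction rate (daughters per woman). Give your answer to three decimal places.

2.344

Sum of female ASFRs = 0.0036 + 0.0354 + 0.1427 + 0.1587 + 0.1054 + 0.0230 = 0.4688
GRR = 5 × 0.4688 = 2.344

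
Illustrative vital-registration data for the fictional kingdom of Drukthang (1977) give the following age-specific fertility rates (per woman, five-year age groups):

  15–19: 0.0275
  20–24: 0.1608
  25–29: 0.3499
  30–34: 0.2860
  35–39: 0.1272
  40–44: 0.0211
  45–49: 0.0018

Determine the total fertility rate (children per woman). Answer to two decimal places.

Sum of ASFRs = 0.0275 + 0.1608 + 0.3499 + 0.2860 + 0.1272 + 0.0211 + 0.0018 = 0.9743
TFR = 5 × 0.9743 = 4.8715

4.87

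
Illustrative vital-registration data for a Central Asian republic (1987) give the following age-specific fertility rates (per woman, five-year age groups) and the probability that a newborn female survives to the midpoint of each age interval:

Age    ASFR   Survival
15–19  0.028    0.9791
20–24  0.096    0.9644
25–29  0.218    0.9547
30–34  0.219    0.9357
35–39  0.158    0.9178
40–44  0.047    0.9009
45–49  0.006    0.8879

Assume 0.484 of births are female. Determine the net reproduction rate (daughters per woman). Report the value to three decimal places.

Proportion female at birth = 0.484.
Survival-weighted fertility by age (5·fₓ·Sₓ):
  15–19: 5 × 0.028 × 0.9791 = 0.13707
  20–24: 5 × 0.096 × 0.9644 = 0.46291
  25–29: 5 × 0.218 × 0.9547 = 1.04062
  30–34: 5 × 0.219 × 0.9357 = 1.02459
  35–39: 5 × 0.158 × 0.9178 = 0.72506
  40–44: 5 × 0.047 × 0.9009 = 0.21171
  45–49: 5 × 0.006 × 0.8879 = 0.02664
Sum = 3.62860
NRR = 0.484 × 3.62860 = 1.75624

1.756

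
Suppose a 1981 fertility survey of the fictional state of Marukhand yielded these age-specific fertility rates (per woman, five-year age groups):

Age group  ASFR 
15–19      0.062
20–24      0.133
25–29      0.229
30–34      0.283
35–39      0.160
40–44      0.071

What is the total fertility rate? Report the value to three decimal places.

Sum of ASFRs = 0.062 + 0.133 + 0.229 + 0.283 + 0.160 + 0.071 = 0.938
TFR = 5 × 0.938 = 4.69

4.690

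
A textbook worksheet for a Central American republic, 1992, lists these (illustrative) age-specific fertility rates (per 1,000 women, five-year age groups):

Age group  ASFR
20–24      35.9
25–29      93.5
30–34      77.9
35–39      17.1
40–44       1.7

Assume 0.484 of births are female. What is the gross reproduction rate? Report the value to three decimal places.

Proportion female at birth = 0.484.
Sum of ASFRs = 35.9 + 93.5 + 77.9 + 17.1 + 1.7 = 226.1
TFR = 5 × 226.1 / 1000 = 1.1305
GRR = 0.484 × 1.1305 = 0.54716

0.547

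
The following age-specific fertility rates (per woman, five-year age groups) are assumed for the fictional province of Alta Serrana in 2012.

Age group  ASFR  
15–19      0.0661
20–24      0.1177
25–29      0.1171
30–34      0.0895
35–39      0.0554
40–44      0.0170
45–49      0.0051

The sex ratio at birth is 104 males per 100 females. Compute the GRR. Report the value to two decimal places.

Proportion female at birth = 100 / (100 + 104) = 0.49020.
Sum of ASFRs = 0.0661 + 0.1177 + 0.1171 + 0.0895 + 0.0554 + 0.0170 + 0.0051 = 0.4679
TFR = 5 × 0.4679 = 2.3395
GRR = 0.49020 × 2.3395 = 1.14682

1.15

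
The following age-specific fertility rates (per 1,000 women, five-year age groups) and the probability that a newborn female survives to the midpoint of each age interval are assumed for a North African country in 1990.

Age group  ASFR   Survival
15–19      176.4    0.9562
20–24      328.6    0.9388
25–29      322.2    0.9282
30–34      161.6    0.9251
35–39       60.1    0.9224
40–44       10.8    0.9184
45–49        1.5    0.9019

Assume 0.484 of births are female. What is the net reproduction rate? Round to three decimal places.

2.402

Proportion female at birth = 0.484.
Survival-weighted fertility by age (5·fₓ·Sₓ):
  15–19: 5 × 176.4/1000 × 0.9562 = 0.84337
  20–24: 5 × 328.6/1000 × 0.9388 = 1.54245
  25–29: 5 × 322.2/1000 × 0.9282 = 1.49533
  30–34: 5 × 161.6/1000 × 0.9251 = 0.74748
  35–39: 5 × 60.1/1000 × 0.9224 = 0.27718
  40–44: 5 × 10.8/1000 × 0.9184 = 0.04959
  45–49: 5 × 1.5/1000 × 0.9019 = 0.00676
Sum = 4.96216
NRR = 0.484 × 4.96216 = 2.40169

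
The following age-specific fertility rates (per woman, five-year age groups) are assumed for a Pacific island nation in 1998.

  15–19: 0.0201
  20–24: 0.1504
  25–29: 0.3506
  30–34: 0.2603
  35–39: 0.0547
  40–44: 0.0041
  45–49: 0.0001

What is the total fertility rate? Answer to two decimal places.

Sum of ASFRs = 0.0201 + 0.1504 + 0.3506 + 0.2603 + 0.0547 + 0.0041 + 0.0001 = 0.8403
TFR = 5 × 0.8403 = 4.2015

4.20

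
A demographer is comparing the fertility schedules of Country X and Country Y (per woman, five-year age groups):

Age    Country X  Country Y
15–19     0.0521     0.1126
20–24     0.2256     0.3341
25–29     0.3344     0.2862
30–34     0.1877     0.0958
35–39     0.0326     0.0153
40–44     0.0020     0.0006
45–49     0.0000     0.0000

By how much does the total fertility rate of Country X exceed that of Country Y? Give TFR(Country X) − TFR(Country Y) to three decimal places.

Country X:
  Sum of ASFRs = 0.0521 + 0.2256 + 0.3344 + 0.1877 + 0.0326 + 0.0020 + 0.0000 = 0.8344
  TFR = 5 × 0.8344 = 4.172
Country Y:
  Sum of ASFRs = 0.1126 + 0.3341 + 0.2862 + 0.0958 + 0.0153 + 0.0006 + 0.0000 = 0.8446
  TFR = 5 × 0.8446 = 4.223
Difference = 4.172 − 4.223 = -0.051

-0.051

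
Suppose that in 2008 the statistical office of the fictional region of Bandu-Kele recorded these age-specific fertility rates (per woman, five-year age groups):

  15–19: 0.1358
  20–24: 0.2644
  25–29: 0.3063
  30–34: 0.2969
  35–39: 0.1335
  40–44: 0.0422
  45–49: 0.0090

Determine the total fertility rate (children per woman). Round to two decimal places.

5.94

Sum of ASFRs = 0.1358 + 0.2644 + 0.3063 + 0.2969 + 0.1335 + 0.0422 + 0.0090 = 1.1881
TFR = 5 × 1.1881 = 5.9405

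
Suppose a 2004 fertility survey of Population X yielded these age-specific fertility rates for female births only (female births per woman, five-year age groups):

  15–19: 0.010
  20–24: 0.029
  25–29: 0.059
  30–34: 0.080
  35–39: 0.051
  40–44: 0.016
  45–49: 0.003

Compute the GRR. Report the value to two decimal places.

Sum of female ASFRs = 0.010 + 0.029 + 0.059 + 0.080 + 0.051 + 0.016 + 0.003 = 0.248
GRR = 5 × 0.248 = 1.24

1.24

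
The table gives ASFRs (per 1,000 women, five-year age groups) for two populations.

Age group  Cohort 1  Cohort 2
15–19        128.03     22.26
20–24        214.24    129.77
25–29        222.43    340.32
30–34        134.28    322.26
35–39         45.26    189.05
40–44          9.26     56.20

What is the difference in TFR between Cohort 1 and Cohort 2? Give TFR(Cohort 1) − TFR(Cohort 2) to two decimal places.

-1.53

Cohort 1:
  Sum of ASFRs = 128.03 + 214.24 + 222.43 + 134.28 + 45.26 + 9.26 = 753.50
  TFR = 5 × 753.50 / 1000 = 3.7675
Cohort 2:
  Sum of ASFRs = 22.26 + 129.77 + 340.32 + 322.26 + 189.05 + 56.20 = 1059.86
  TFR = 5 × 1059.86 / 1000 = 5.2993
Difference = 3.7675 − 5.2993 = -1.5318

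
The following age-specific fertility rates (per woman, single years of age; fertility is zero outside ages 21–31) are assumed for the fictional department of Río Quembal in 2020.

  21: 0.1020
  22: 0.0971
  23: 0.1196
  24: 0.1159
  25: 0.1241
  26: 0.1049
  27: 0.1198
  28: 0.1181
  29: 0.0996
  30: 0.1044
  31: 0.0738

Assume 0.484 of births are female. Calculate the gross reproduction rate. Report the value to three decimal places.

0.571

Proportion female at birth = 0.484.
Sum of ASFRs = 0.1020 + 0.0971 + 0.1196 + 0.1159 + 0.1241 + 0.1049 + 0.1198 + 0.1181 + 0.0996 + 0.1044 + 0.0738 = 1.1793
TFR = 1.1793
GRR = 0.484 × 1.1793 = 0.57078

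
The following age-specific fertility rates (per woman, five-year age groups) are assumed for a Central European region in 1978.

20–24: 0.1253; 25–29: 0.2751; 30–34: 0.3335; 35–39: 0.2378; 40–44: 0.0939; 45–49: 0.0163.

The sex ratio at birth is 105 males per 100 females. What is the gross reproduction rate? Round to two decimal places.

2.64

Proportion female at birth = 100 / (100 + 105) = 0.48780.
Sum of ASFRs = 0.1253 + 0.2751 + 0.3335 + 0.2378 + 0.0939 + 0.0163 = 1.0819
TFR = 5 × 1.0819 = 5.4095
GRR = 0.48780 × 5.4095 = 2.63875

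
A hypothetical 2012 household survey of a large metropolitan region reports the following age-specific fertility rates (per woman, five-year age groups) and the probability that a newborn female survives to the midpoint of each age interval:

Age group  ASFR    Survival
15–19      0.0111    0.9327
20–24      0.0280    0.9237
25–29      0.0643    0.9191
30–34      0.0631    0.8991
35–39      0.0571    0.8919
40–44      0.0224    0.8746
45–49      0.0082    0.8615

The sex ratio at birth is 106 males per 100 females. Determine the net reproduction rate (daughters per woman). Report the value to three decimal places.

0.557

Proportion female at birth = 100 / (100 + 106) = 0.48544.
Survival-weighted fertility by age (5·fₓ·Sₓ):
  15–19: 5 × 0.0111 × 0.9327 = 0.05176
  20–24: 5 × 0.0280 × 0.9237 = 0.12932
  25–29: 5 × 0.0643 × 0.9191 = 0.29549
  30–34: 5 × 0.0631 × 0.8991 = 0.28367
  35–39: 5 × 0.0571 × 0.8919 = 0.25464
  40–44: 5 × 0.0224 × 0.8746 = 0.09796
  45–49: 5 × 0.0082 × 0.8615 = 0.03532
Sum = 1.14816
NRR = 0.48544 × 1.14816 = 0.55736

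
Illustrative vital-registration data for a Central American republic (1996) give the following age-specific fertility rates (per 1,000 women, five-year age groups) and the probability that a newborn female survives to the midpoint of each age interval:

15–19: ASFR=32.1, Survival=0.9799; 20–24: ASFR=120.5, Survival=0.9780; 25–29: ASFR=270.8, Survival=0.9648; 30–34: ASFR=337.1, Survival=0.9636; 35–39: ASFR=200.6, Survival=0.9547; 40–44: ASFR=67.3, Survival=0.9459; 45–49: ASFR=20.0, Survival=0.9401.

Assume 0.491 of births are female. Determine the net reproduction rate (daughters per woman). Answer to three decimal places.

2.478

Proportion female at birth = 0.491.
Each age group contributes 5 × ASFR × survival:
  15–19: 5 × 32.1/1000 × 0.9799 = 0.15727
  20–24: 5 × 120.5/1000 × 0.9780 = 0.58925
  25–29: 5 × 270.8/1000 × 0.9648 = 1.30634
  30–34: 5 × 337.1/1000 × 0.9636 = 1.62415
  35–39: 5 × 200.6/1000 × 0.9547 = 0.95756
  40–44: 5 × 67.3/1000 × 0.9459 = 0.31830
  45–49: 5 × 20.0/1000 × 0.9401 = 0.09401
Sum = 5.04688
NRR = 0.491 × 5.04688 = 2.47802
With NRR above 1 the population is above replacement fertility.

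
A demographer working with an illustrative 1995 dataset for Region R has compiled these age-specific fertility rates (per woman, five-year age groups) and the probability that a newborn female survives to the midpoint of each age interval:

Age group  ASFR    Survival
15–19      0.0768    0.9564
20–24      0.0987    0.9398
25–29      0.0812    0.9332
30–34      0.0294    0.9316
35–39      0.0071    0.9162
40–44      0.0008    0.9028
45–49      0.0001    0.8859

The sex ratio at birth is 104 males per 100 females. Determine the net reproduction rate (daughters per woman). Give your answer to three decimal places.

0.678

Proportion female at birth = 100 / (100 + 104) = 0.49020.
Each age group contributes 5 × ASFR × survival:
  15–19: 5 × 0.0768 × 0.9564 = 0.36726
  20–24: 5 × 0.0987 × 0.9398 = 0.46379
  25–29: 5 × 0.0812 × 0.9332 = 0.37888
  30–34: 5 × 0.0294 × 0.9316 = 0.13695
  35–39: 5 × 0.0071 × 0.9162 = 0.03253
  40–44: 5 × 0.0008 × 0.9028 = 0.00361
  45–49: 5 × 0.0001 × 0.8859 = 0.00044
Sum = 1.38346
NRR = 0.49020 × 1.38346 = 0.67817
With NRR below 1 the population is below replacement fertility.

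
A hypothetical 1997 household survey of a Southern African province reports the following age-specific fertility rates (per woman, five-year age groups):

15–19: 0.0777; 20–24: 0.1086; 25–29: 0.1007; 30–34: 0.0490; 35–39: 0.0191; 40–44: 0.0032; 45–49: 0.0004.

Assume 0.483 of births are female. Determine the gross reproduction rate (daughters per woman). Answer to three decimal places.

Proportion female at birth = 0.483.
Sum of ASFRs = 0.0777 + 0.1086 + 0.1007 + 0.0490 + 0.0191 + 0.0032 + 0.0004 = 0.3587
TFR = 5 × 0.3587 = 1.7935
GRR = 0.483 × 1.7935 = 0.86626

0.866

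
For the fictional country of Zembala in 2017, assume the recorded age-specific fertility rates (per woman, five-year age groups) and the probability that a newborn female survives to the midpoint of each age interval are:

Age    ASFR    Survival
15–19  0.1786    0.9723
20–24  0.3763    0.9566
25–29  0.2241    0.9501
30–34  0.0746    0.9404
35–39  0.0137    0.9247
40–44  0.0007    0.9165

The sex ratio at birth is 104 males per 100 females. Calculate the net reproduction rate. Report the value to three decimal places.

Proportion female at birth = 100 / (100 + 104) = 0.49020.
Each age group contributes 5 × ASFR × survival:
  15–19: 5 × 0.1786 × 0.9723 = 0.86826
  20–24: 5 × 0.3763 × 0.9566 = 1.79984
  25–29: 5 × 0.2241 × 0.9501 = 1.06459
  30–34: 5 × 0.0746 × 0.9404 = 0.35077
  35–39: 5 × 0.0137 × 0.9247 = 0.06334
  40–44: 5 × 0.0007 × 0.9165 = 0.00321
Sum = 4.15001
NRR = 0.49020 × 4.15001 = 2.03433
With NRR above 1 the population is above replacement fertility.

2.034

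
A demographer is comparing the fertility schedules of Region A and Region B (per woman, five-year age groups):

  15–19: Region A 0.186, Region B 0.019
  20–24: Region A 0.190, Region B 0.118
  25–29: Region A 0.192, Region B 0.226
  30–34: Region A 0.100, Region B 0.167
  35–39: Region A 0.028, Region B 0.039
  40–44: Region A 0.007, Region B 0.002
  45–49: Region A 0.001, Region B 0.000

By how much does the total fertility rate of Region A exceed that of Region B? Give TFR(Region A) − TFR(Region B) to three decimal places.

0.665

Region A:
  Sum of ASFRs = 0.186 + 0.190 + 0.192 + 0.100 + 0.028 + 0.007 + 0.001 = 0.704
  TFR = 5 × 0.704 = 3.52
Region B:
  Sum of ASFRs = 0.019 + 0.118 + 0.226 + 0.167 + 0.039 + 0.002 + 0.000 = 0.571
  TFR = 5 × 0.571 = 2.855
Difference = 3.52 − 2.855 = 0.665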